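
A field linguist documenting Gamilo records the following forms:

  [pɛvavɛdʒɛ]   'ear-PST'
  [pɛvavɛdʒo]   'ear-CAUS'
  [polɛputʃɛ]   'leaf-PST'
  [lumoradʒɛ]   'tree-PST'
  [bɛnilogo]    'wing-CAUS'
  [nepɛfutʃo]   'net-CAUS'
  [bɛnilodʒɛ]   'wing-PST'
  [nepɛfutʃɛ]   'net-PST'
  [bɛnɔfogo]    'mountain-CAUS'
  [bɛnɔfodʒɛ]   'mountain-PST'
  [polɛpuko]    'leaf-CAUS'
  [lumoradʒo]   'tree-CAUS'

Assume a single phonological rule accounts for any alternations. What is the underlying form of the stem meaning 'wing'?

/bɛnilog/

The stem for 'wing' ends in [g] in [bɛnilogo] but [dʒ] in [bɛnilodʒɛ].
Compare 'tree', with invariant [dʒ] in [lumoradʒo] and [lumoradʒɛ]: an analysis with underlying /dʒ/ and a rule producing [g] before the CAUS suffix would wrongly predict alternation here too.
So /g/ is underlying, and a rule of palatalization before a front vowel — /k/ and /g/ become palato-alveolar [tʃ] and [dʒ] before a front vowel — gives [dʒ].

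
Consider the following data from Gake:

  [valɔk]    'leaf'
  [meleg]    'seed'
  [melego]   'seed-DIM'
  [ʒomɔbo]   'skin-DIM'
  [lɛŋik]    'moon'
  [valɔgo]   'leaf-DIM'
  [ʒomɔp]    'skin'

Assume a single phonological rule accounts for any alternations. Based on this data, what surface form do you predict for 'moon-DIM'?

The root 'leaf' surfaces as [valɔgo] and [valɔk], with a stem-final [g] ~ [k] alternation.
If /g/ were underlying and a rule turned it into [k] in isolation, 'seed' would also alternate; but it has [g] in both [melego] and [meleg].
Therefore /k/ is basic and [g] is derived by intervocalic voicing (voiceless stops become voiced between vowels).
From [lɛŋik] the stem 'moon' is /lɛŋik/; between vowels this yields [lɛŋigo].

[lɛŋigo]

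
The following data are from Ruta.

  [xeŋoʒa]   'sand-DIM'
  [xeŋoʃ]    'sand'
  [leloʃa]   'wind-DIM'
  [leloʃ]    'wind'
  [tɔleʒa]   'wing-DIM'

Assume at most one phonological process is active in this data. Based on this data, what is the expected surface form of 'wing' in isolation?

'sand' shows [ʒ] ~ [ʃ] at the end of the stem ([xeŋoʒa] vs [xeŋoʃ]).
The stem 'wind' ([leloʃa], [leloʃ]) shows [ʃ] unchanged in both environments, so [ʃ] cannot be basic with [ʒ] derived before the DIM suffix.
The underlying segment must be /ʒ/; voiced obstruents become voiceless word-finally, yielding [ʃ] there.
From [tɔleʒa] the stem 'wing' is /tɔleʒ/; word-finally this yields [tɔleʃ].

[tɔleʃ]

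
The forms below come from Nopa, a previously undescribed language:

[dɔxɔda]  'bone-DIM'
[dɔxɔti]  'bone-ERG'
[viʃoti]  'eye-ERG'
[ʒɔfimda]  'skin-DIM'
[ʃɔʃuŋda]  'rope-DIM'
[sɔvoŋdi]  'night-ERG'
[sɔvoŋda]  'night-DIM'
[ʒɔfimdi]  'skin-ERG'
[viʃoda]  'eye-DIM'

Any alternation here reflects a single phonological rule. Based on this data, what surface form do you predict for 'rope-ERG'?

The ERG morpheme has two allomorphs, [-di] and [-ti].
By contrast the DIM suffix keeps its initial [d] throughout — that segment must be underlying.
So the underlying form is /-ti/, and voiceless stops become voiced after a nasal.
After 'rope', which ends in a nasal, the suffix surfaces as [-di], giving [ʃɔʃuŋdi].

[ʃɔʃuŋdi]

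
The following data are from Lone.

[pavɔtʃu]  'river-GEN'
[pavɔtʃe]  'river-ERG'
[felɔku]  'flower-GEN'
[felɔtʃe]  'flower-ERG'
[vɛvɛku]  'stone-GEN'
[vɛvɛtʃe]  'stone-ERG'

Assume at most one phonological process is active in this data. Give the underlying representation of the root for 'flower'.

The root 'flower' surfaces as [felɔku] and [felɔtʃe], with a stem-final [k] ~ [tʃ] alternation.
But 'river' keeps [tʃ] in both environments ([pavɔtʃu], [pavɔtʃe]), so there is no rule changing /tʃ/ to [k] before the GEN suffix.
So /k/ is underlying, and a rule of palatalization before a front vowel — /k/ becomes palato-alveolar [tʃ] before a front vowel — gives [tʃ].

/felɔk/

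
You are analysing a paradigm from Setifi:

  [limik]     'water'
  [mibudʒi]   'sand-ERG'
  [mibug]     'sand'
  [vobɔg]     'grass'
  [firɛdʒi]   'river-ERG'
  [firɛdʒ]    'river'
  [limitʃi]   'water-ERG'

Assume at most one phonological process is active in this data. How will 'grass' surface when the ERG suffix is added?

[vobɔdʒi]

The stem for 'sand' ends in [dʒ] in [mibudʒi] but [g] in [mibug].
But 'river' keeps [dʒ] in both environments ([firɛdʒi], [firɛdʒ]), so there is no rule changing /dʒ/ to [g] in isolation.
So /g/ is underlying, and a rule of palatalization before a front vowel — /k/ and /g/ become palato-alveolar [tʃ] and [dʒ] before a front vowel — gives [dʒ].
The one attested form of 'grass', [vobɔg], shows underlying /vobɔg/. Applying the same rule before a front vowel gives [vobɔdʒi].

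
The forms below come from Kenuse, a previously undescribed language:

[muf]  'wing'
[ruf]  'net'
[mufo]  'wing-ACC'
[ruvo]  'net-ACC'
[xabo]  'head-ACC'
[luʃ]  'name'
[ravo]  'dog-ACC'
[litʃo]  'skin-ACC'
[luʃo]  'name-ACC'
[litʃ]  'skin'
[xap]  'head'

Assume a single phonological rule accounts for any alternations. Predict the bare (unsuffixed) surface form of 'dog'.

'net' shows [f] ~ [v] at the end of the stem ([ruf] vs [ruvo]).
But 'wing' keeps [f] in both environments ([muf], [mufo]), so there is no rule changing /f/ to [v] before the ACC suffix.
Therefore /v/ is basic and [f] is derived by word-final obstruent devoicing (voiced obstruents become voiceless word-finally).
From [ravo] the stem 'dog' is /rav/; word-finally this yields [raf].

[raf]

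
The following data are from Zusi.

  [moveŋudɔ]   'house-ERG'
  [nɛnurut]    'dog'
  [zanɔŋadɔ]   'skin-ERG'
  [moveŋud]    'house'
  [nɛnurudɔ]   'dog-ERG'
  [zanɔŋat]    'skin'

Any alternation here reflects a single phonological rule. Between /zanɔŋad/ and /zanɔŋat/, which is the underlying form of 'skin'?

/zanɔŋat/

The root 'skin' surfaces as [zanɔŋat] and [zanɔŋadɔ], with a stem-final [t] ~ [d] alternation.
But 'house' keeps [d] in both environments ([moveŋud], [moveŋudɔ]), so there is no rule changing /d/ to [t] in isolation.
The alternation reflects intervocalic voicing: voiceless stops become voiced between vowels. /t/ is underlying.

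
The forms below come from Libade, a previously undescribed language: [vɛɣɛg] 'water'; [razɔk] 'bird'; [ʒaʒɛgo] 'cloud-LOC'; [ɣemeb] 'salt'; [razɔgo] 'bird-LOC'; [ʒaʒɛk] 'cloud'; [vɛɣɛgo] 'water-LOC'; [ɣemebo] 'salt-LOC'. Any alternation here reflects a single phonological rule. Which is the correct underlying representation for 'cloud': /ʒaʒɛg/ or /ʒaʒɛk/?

'cloud' shows [g] ~ [k] at the end of the stem ([ʒaʒɛgo] vs [ʒaʒɛk]).
If /g/ were underlying and a rule turned it into [k] in isolation, 'water' would also alternate; but it has [g] in both [vɛɣɛgo] and [vɛɣɛg].
Therefore /k/ is basic and [g] is derived by intervocalic voicing (voiceless stops become voiced between vowels).

/ʒaʒɛk/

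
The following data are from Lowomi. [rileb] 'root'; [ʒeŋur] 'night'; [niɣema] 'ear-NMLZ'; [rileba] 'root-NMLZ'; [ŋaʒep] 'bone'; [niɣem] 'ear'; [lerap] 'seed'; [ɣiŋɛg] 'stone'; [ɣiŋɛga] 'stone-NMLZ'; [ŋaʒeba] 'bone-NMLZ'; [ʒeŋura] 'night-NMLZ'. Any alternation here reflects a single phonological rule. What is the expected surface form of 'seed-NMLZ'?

[leraba]

The stem for 'bone' ends in [b] in [ŋaʒeba] but [p] in [ŋaʒep].
If /b/ were underlying and a rule turned it into [p] in isolation, 'root' would also alternate; but it has [b] in both [rileba] and [rileb].
So /p/ is underlying, and a rule of intervocalic voicing — voiceless stops become voiced between vowels — gives [b].
The one attested form of 'seed', [lerap], shows underlying /lerap/. Applying the same rule between vowels gives [leraba].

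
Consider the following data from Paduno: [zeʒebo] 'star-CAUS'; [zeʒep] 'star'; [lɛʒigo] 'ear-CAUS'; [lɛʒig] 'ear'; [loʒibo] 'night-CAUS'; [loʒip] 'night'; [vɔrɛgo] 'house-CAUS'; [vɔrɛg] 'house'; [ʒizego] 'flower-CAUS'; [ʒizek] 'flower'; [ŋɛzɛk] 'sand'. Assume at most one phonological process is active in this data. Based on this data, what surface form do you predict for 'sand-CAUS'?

In [ʒizego] and [ʒizek] the final segment of 'flower' alternates: [g] ~ [k].
Compare 'ear', with invariant [g] in [lɛʒigo] and [lɛʒig]: an analysis with underlying /g/ and a rule producing [k] in isolation would wrongly predict alternation here too.
So /k/ is underlying, and a rule of intervocalic voicing — voiceless stops become voiced between vowels — gives [g].
The one attested form of 'sand', [ŋɛzɛk], shows underlying /ŋɛzɛk/. Applying the same rule between vowels gives [ŋɛzɛgo].

[ŋɛzɛgo]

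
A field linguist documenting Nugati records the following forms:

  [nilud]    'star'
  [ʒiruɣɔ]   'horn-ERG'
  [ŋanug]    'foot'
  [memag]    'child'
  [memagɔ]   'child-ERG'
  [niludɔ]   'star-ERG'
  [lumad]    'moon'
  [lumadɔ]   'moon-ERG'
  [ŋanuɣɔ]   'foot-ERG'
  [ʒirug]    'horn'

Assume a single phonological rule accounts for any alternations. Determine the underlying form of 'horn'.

In [ʒirug] and [ʒiruɣɔ] the final segment of 'horn' alternates: [g] ~ [ɣ].
The stem 'child' ([memag], [memagɔ]) shows [g] unchanged in both environments, so [g] cannot be basic with [ɣ] derived before the ERG suffix.
So /ɣ/ is underlying, and a rule of word-final hardening — voiced fricatives become stops word-finally — gives [g].
The underlying form of 'horn' is therefore /ʒiruɣ/.

/ʒiruɣ/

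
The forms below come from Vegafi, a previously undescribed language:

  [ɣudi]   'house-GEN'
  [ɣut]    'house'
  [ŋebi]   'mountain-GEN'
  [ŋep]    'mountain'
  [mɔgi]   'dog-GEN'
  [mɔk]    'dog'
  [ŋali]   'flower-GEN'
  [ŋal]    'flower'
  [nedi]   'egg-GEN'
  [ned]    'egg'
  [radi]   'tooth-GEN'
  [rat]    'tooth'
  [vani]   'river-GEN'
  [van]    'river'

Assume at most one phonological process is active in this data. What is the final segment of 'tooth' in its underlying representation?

/t/

In [radi] and [rat] the final segment of 'tooth' alternates: [d] ~ [t].
The stem 'egg' ([nedi], [ned]) shows [d] unchanged in both environments, so [d] cannot be basic with [t] derived in isolation.
So /t/ is underlying, and a rule of intervocalic voicing — voiceless stops become voiced between vowels — gives [d].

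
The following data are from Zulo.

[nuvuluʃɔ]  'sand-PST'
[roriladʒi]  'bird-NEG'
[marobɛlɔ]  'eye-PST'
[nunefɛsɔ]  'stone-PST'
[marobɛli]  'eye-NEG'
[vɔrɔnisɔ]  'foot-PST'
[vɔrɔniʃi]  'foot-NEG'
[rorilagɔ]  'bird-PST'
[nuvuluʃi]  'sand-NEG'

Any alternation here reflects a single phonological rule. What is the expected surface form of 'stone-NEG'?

The root 'foot' surfaces as [vɔrɔniʃi] and [vɔrɔnisɔ], with a stem-final [ʃ] ~ [s] alternation.
Compare 'sand', with invariant [ʃ] in [nuvuluʃi] and [nuvuluʃɔ]: an analysis with underlying /ʃ/ and a rule producing [s] before the PST suffix would wrongly predict alternation here too.
The underlying segment must be /s/; /g/ and /s/ become palato-alveolar [dʒ] and [ʃ] before a front vowel, yielding [ʃ] there.
From [nunefɛsɔ] the stem 'stone' is /nunefɛs/; before a front vowel this yields [nunefɛʃi].

[nunefɛʃi]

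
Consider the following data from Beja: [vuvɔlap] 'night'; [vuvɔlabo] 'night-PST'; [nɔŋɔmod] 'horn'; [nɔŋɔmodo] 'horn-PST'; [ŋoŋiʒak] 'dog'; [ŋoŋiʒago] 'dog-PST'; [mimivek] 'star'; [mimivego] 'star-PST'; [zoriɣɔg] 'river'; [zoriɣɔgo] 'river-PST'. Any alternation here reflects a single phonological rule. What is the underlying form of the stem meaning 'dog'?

/ŋoŋiʒak/

The root 'dog' surfaces as [ŋoŋiʒak] and [ŋoŋiʒago], with a stem-final [k] ~ [g] alternation.
If /g/ were underlying and a rule turned it into [k] in isolation, 'river' would also alternate; but it has [g] in both [zoriɣɔg] and [zoriɣɔgo].
So /k/ is underlying, and a rule of intervocalic voicing — voiceless stops become voiced between vowels — gives [g].
So 'dog' = /ŋoŋiʒak/.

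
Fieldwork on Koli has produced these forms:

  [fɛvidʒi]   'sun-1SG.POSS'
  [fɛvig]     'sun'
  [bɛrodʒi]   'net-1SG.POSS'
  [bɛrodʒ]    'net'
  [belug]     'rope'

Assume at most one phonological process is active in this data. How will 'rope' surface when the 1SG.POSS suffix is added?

The root 'sun' surfaces as [fɛvidʒi] and [fɛvig], with a stem-final [dʒ] ~ [g] alternation.
Compare 'net', with invariant [dʒ] in [bɛrodʒi] and [bɛrodʒ]: an analysis with underlying /dʒ/ and a rule producing [g] in isolation would wrongly predict alternation here too.
Therefore /g/ is basic and [dʒ] is derived by palatalization before a front vowel (/g/ becomes palato-alveolar [dʒ] before a front vowel).
The one attested form of 'rope', [belug], shows underlying /belug/. Applying the same rule before a front vowel gives [beludʒi].

[beludʒi]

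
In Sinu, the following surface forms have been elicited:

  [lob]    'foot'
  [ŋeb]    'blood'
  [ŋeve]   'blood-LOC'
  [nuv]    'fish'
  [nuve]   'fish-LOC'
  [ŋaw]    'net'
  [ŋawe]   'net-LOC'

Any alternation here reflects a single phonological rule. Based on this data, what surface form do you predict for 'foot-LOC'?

[love]

The stem for 'blood' ends in [b] in [ŋeb] but [v] in [ŋeve].
If /v/ were underlying and a rule turned it into [b] in isolation, 'fish' would also alternate; but it has [v] in both [nuv] and [nuve].
Therefore /b/ is basic and [v] is derived by intervocalic spirantization (voiced stops become fricatives between vowels).
The one attested form of 'foot', [lob], shows underlying /lob/. Applying the same rule between vowels gives [love].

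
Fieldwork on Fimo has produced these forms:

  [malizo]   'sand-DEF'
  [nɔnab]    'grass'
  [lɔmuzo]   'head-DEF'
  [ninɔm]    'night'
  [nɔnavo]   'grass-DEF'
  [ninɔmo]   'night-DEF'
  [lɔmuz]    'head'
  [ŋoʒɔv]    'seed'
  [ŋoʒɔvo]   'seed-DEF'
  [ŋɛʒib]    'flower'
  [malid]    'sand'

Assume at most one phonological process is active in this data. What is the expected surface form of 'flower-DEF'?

The root 'grass' surfaces as [nɔnavo] and [nɔnab], with a stem-final [v] ~ [b] alternation.
But 'seed' keeps [v] in both environments ([ŋoʒɔvo], [ŋoʒɔv]), so there is no rule changing /v/ to [b] in isolation.
So /b/ is underlying, and a rule of intervocalic spirantization — voiced stops become fricatives between vowels — gives [v].
The one attested form of 'flower', [ŋɛʒib], shows underlying /ŋɛʒib/. Applying the same rule between vowels gives [ŋɛʒivo].

[ŋɛʒivo]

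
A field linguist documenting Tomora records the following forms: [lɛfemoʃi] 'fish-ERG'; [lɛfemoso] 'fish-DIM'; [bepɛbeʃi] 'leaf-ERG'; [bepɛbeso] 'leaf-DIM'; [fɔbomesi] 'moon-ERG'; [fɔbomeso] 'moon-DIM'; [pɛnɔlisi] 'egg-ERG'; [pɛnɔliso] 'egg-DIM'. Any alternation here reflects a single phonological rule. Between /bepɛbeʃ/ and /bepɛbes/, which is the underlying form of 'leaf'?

'leaf' shows [ʃ] ~ [s] at the end of the stem ([bepɛbeʃi] vs [bepɛbeso]).
The stem 'egg' ([pɛnɔlisi], [pɛnɔliso]) shows [s] unchanged in both environments, so [s] cannot be basic with [ʃ] derived before the ERG suffix.
The underlying segment must be /ʃ/; palato-alveolar /ʃ/ becomes [s] when no front vowel follows, yielding [s] there.

/bepɛbeʃ/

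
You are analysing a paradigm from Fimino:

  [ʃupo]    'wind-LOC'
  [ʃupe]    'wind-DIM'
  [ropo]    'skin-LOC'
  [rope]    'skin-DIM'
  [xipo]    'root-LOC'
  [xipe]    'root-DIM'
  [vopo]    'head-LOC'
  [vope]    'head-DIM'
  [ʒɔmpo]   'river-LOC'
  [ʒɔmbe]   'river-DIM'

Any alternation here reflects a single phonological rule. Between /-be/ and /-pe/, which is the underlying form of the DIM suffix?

/-be/

The DIM suffix surfaces as [-be] and [-pe], depending on the final segment of the stem.
The LOC suffix, which begins with [p], is invariant after every stem; so [p] is not altered by any rule here.
So the underlying form is /-be/, and voiced stops become voiceless after a vowel.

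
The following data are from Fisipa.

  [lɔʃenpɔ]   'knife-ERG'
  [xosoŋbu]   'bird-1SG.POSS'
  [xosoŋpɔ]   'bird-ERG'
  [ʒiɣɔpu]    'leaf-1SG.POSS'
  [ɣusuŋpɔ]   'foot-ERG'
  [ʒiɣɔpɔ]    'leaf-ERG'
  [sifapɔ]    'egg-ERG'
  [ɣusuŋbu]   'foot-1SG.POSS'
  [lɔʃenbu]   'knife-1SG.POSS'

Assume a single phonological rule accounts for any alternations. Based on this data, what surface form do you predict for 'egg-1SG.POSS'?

The 1SG.POSS suffix surfaces as [-bu] and [-pu], depending on the final segment of the stem.
By contrast the ERG suffix keeps its initial [p] throughout — that segment must be underlying.
The 1SG.POSS suffix is therefore /-bu/ underlyingly, with post-vocalic devoicing: voiced stops become voiceless after a vowel.
After 'egg', which ends in a vowel, the suffix surfaces as [-pu], giving [sifapu].

[sifapu]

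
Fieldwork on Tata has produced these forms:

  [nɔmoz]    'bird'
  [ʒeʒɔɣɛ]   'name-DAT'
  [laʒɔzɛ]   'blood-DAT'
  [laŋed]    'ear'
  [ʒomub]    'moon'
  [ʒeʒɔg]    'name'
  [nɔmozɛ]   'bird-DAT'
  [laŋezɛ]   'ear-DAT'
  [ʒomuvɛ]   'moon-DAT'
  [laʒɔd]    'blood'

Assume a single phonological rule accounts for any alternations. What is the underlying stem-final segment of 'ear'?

The stem for 'ear' ends in [z] in [laŋezɛ] but [d] in [laŋed].
The stem 'bird' ([nɔmozɛ], [nɔmoz]) shows [z] unchanged in both environments, so [z] cannot be basic with [d] derived in isolation.
So /d/ is underlying, and a rule of intervocalic spirantization — voiced stops become fricatives between vowels — gives [z].

/d/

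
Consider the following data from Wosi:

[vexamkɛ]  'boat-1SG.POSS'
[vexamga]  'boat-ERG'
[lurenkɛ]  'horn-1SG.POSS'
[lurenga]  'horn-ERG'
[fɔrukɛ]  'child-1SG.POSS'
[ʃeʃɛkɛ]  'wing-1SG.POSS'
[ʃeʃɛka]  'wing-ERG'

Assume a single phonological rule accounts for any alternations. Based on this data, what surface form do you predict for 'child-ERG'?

The ERG morpheme has two allomorphs, [-ga] and [-ka].
By contrast the 1SG.POSS suffix keeps its initial [k] throughout — that segment must be underlying.
So the underlying form is /-ga/, and voiced stops become voiceless after a vowel.
After 'child', which ends in a vowel, the suffix surfaces as [-ka], giving [fɔruka].

[fɔruka]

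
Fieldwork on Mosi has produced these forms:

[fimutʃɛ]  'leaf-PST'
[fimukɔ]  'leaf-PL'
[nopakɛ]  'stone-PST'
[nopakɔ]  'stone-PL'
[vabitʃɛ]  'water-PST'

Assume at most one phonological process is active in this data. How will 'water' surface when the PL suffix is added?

In [fimutʃɛ] and [fimukɔ] the final segment of 'leaf' alternates: [tʃ] ~ [k].
If /k/ were underlying and a rule turned it into [tʃ] before the PST suffix, 'stone' would also alternate; but it has [k] in both [nopakɛ] and [nopakɔ].
The underlying segment must be /tʃ/; palato-alveolar /tʃ/ becomes [k] when no front vowel follows, yielding [k] there.
From [vabitʃɛ] the stem 'water' is /vabitʃ/; when no front vowel follows this yields [vabikɔ].

[vabikɔ]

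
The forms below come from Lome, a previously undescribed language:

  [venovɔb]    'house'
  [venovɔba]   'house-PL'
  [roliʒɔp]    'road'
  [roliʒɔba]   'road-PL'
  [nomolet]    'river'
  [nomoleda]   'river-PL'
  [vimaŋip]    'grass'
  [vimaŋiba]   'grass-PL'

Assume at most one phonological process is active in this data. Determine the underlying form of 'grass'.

/vimaŋip/

The stem for 'grass' ends in [p] in [vimaŋip] but [b] in [vimaŋiba].
If /b/ were underlying and a rule turned it into [p] in isolation, 'house' would also alternate; but it has [b] in both [venovɔb] and [venovɔba].
The underlying segment must be /p/; voiceless stops become voiced between vowels, yielding [b] there.
Hence 'grass' is /vimaŋip/ underlyingly.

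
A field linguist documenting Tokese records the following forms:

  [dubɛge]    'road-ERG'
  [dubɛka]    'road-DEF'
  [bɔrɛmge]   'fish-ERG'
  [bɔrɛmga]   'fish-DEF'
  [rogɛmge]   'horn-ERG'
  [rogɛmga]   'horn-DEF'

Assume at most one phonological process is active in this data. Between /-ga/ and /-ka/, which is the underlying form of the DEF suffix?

/-ka/

The DEF suffix surfaces as [-ga] and [-ka], depending on the final segment of the stem.
By contrast the ERG suffix keeps its initial [g] throughout — that segment must be underlying.
The DEF suffix is therefore /-ka/ underlyingly, with post-nasal voicing: voiceless stops become voiced after a nasal.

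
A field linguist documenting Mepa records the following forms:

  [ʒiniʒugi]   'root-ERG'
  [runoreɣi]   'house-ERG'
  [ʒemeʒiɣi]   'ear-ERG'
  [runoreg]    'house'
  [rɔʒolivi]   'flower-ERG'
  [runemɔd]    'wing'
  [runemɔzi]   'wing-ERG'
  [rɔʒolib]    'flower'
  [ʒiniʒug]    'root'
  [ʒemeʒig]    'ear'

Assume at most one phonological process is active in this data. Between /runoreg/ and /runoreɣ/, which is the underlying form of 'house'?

/runoreɣ/

The stem for 'house' ends in [g] in [runoreg] but [ɣ] in [runoreɣi].
Compare 'root', with invariant [g] in [ʒiniʒug] and [ʒiniʒugi]: an analysis with underlying /g/ and a rule producing [ɣ] before the ERG suffix would wrongly predict alternation here too.
So /ɣ/ is underlying, and a rule of word-final hardening — voiced fricatives become stops word-finally — gives [g].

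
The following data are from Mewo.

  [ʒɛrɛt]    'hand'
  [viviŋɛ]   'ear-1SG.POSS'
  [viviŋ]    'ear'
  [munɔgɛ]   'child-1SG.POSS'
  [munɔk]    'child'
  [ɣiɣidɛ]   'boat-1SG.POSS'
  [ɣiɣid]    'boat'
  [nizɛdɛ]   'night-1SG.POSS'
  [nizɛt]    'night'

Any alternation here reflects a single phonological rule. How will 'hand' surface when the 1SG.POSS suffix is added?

[ʒɛrɛdɛ]

The root 'night' surfaces as [nizɛdɛ] and [nizɛt], with a stem-final [d] ~ [t] alternation.
The stem 'boat' ([ɣiɣidɛ], [ɣiɣid]) shows [d] unchanged in both environments, so [d] cannot be basic with [t] derived in isolation.
The underlying segment must be /t/; voiceless stops become voiced between vowels, yielding [d] there.
From [ʒɛrɛt] the stem 'hand' is /ʒɛrɛt/; between vowels this yields [ʒɛrɛdɛ].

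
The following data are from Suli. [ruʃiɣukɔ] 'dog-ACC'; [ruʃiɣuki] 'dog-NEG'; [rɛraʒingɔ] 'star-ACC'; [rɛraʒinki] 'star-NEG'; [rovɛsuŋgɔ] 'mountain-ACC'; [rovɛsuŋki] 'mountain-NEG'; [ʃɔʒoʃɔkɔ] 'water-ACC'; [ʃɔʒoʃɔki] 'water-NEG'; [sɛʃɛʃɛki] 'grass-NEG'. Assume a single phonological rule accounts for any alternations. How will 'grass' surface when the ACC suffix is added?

The ACC morpheme has two allomorphs, [-gɔ] and [-kɔ].
The NEG suffix, which begins with [k], is invariant after every stem; so [k] is not altered by any rule here.
The ACC suffix is therefore /-gɔ/ underlyingly, with post-vocalic devoicing: voiced stops become voiceless after a vowel.
After 'grass', which ends in a vowel, the suffix surfaces as [-kɔ], giving [sɛʃɛʃɛkɔ].

[sɛʃɛʃɛkɔ]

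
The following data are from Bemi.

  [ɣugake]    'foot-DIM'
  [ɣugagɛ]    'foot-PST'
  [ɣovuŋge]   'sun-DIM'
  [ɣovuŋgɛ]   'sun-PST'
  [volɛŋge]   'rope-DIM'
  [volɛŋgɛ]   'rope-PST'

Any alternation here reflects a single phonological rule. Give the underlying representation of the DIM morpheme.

/-ke/

The DIM suffix surfaces as [-ge] and [-ke], depending on the final segment of the stem.
By contrast the PST suffix keeps its initial [g] throughout — that segment must be underlying.
So the underlying form is /-ke/, and voiceless stops become voiced after a nasal.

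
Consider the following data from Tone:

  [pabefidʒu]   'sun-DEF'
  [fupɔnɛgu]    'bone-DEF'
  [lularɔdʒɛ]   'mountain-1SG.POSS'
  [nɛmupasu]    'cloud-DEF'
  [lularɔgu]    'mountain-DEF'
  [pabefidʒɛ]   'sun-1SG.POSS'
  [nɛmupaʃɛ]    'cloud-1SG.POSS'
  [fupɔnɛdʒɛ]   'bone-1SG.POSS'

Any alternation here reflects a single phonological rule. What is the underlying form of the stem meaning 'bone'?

/fupɔnɛg/

In [fupɔnɛdʒɛ] and [fupɔnɛgu] the final segment of 'bone' alternates: [dʒ] ~ [g].
If /dʒ/ were underlying and a rule turned it into [g] before the DEF suffix, 'sun' would also alternate; but it has [dʒ] in both [pabefidʒɛ] and [pabefidʒu].
So /g/ is underlying, and a rule of palatalization before a front vowel — /g/ and /s/ become palato-alveolar [dʒ] and [ʃ] before a front vowel — gives [dʒ].
Hence 'bone' is /fupɔnɛg/ underlyingly.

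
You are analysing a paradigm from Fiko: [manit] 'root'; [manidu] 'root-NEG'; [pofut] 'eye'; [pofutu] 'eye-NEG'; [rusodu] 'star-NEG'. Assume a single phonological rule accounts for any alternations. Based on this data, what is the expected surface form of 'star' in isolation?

[rusot]

In [manit] and [manidu] the final segment of 'root' alternates: [t] ~ [d].
The stem 'eye' ([pofut], [pofutu]) shows [t] unchanged in both environments, so [t] cannot be basic with [d] derived before the NEG suffix.
The alternation reflects word-final obstruent devoicing: voiced obstruents become voiceless word-finally. /d/ is underlying.
The one attested form of 'star', [rusodu], shows underlying /rusod/. Applying the same rule word-finally gives [rusot].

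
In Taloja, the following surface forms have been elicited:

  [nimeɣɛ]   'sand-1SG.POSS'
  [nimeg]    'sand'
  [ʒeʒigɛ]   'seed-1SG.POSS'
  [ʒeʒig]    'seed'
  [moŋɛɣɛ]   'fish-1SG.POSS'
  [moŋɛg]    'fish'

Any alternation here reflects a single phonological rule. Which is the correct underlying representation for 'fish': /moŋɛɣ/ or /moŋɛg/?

The root 'fish' surfaces as [moŋɛɣɛ] and [moŋɛg], with a stem-final [ɣ] ~ [g] alternation.
But 'seed' keeps [g] in both environments ([ʒeʒigɛ], [ʒeʒig]), so there is no rule changing /g/ to [ɣ] before the 1SG.POSS suffix.
So /ɣ/ is underlying, and a rule of word-final hardening — voiced fricatives become stops word-finally — gives [g].

/moŋɛɣ/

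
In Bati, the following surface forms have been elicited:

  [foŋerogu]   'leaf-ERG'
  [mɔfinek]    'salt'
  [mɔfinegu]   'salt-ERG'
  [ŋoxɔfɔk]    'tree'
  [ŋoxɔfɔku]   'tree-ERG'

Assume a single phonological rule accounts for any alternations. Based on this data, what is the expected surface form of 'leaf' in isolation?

In [mɔfinek] and [mɔfinegu] the final segment of 'salt' alternates: [k] ~ [g].
If /k/ were underlying and a rule turned it into [g] before the ERG suffix, 'tree' would also alternate; but it has [k] in both [ŋoxɔfɔk] and [ŋoxɔfɔku].
The underlying segment must be /g/; voiced obstruents become voiceless word-finally, yielding [k] there.
From [foŋerogu] the stem 'leaf' is /foŋerog/; word-finally this yields [foŋerok].

[foŋerok]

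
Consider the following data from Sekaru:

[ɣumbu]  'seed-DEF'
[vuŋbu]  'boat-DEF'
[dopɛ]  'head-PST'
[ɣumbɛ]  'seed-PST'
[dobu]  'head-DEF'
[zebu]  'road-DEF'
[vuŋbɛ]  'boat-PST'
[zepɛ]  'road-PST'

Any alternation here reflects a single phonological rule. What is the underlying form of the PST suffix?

/-pɛ/

The PST suffix surfaces as [-bɛ] and [-pɛ], depending on the final segment of the stem.
The DEF suffix, which begins with [b], is invariant after every stem; so [b] is not altered by any rule here.
The PST suffix is therefore /-pɛ/ underlyingly, with post-nasal voicing: voiceless stops become voiced after a nasal.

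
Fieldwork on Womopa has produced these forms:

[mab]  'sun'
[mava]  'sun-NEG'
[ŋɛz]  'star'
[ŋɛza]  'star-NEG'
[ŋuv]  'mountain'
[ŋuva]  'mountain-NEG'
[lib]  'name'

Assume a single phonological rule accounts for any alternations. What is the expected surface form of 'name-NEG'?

[liva]

'sun' shows [b] ~ [v] at the end of the stem ([mab] vs [mava]).
Compare 'mountain', with invariant [v] in [ŋuv] and [ŋuva]: an analysis with underlying /v/ and a rule producing [b] in isolation would wrongly predict alternation here too.
The alternation reflects intervocalic spirantization: voiced stops become fricatives between vowels. /b/ is underlying.
The one attested form of 'name', [lib], shows underlying /lib/. Applying the same rule between vowels gives [liva].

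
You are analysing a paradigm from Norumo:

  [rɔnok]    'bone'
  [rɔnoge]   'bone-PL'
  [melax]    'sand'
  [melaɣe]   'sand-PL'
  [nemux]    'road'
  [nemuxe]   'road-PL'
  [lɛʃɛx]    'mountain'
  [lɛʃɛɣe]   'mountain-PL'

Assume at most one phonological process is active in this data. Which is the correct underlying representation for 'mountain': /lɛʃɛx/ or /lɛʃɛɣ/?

The stem for 'mountain' ends in [x] in [lɛʃɛx] but [ɣ] in [lɛʃɛɣe].
If /x/ were underlying and a rule turned it into [ɣ] before the PL suffix, 'road' would also alternate; but it has [x] in both [nemux] and [nemuxe].
Therefore /ɣ/ is basic and [x] is derived by word-final obstruent devoicing (voiced obstruents become voiceless word-finally).

/lɛʃɛɣ/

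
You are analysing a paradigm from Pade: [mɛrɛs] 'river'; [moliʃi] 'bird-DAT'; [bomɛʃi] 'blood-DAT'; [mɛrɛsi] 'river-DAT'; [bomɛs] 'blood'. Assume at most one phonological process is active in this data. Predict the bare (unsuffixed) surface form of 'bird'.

The stem for 'blood' ends in [ʃ] in [bomɛʃi] but [s] in [bomɛs].
Compare 'river', with invariant [s] in [mɛrɛsi] and [mɛrɛs]: an analysis with underlying /s/ and a rule producing [ʃ] before the DAT suffix would wrongly predict alternation here too.
The alternation reflects depalatalization: palato-alveolar /ʃ/ becomes [s] when no front vowel follows. /ʃ/ is underlying.
The one attested form of 'bird', [moliʃi], shows underlying /moliʃ/. Applying the same rule when no front vowel follows gives [molis].

[molis]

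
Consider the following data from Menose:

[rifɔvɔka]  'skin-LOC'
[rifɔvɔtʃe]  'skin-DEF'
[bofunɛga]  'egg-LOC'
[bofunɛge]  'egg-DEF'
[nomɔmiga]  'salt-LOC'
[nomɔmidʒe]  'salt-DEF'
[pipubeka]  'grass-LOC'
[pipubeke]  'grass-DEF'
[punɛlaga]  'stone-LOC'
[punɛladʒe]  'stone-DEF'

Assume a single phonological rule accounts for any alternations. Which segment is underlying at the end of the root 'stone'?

/dʒ/

The stem for 'stone' ends in [g] in [punɛlaga] but [dʒ] in [punɛladʒe].
But 'egg' keeps [g] in both environments ([bofunɛga], [bofunɛge]), so there is no rule changing /g/ to [dʒ] before the DEF suffix.
The alternation reflects depalatalization: palato-alveolar /tʃ/ and /dʒ/ become [k] and [g] when no front vowel follows. /dʒ/ is underlying.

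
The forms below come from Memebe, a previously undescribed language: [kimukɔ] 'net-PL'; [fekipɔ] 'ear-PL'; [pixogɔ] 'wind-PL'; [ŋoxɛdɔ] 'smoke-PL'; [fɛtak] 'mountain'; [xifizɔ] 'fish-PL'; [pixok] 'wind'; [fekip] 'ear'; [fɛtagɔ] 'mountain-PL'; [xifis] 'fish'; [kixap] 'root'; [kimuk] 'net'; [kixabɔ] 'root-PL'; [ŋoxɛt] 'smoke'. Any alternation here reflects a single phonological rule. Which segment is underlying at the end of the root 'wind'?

/g/

In [pixogɔ] and [pixok] the final segment of 'wind' alternates: [g] ~ [k].
If /k/ were underlying and a rule turned it into [g] before the PL suffix, 'net' would also alternate; but it has [k] in both [kimukɔ] and [kimuk].
The underlying segment must be /g/; voiced obstruents become voiceless word-finally, yielding [k] there.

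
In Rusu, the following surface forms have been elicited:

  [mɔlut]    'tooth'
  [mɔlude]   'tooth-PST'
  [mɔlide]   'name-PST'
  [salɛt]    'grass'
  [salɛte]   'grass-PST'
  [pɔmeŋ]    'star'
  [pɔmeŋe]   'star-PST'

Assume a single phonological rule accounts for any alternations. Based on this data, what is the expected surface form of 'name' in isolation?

The stem for 'tooth' ends in [t] in [mɔlut] but [d] in [mɔlude].
Compare 'grass', with invariant [t] in [salɛt] and [salɛte]: an analysis with underlying /t/ and a rule producing [d] before the PST suffix would wrongly predict alternation here too.
Therefore /d/ is basic and [t] is derived by word-final obstruent devoicing (voiced obstruents become voiceless word-finally).
From [mɔlide] the stem 'name' is /mɔlid/; word-finally this yields [mɔlit].

[mɔlit]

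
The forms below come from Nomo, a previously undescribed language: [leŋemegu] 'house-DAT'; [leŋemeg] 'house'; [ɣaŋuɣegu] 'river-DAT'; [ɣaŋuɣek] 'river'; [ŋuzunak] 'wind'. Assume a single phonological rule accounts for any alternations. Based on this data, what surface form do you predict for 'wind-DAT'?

[ŋuzunagu]

In [ɣaŋuɣegu] and [ɣaŋuɣek] the final segment of 'river' alternates: [g] ~ [k].
The stem 'house' ([leŋemegu], [leŋemeg]) shows [g] unchanged in both environments, so [g] cannot be basic with [k] derived in isolation.
So /k/ is underlying, and a rule of intervocalic voicing — voiceless stops become voiced between vowels — gives [g].
The one attested form of 'wind', [ŋuzunak], shows underlying /ŋuzunak/. Applying the same rule between vowels gives [ŋuzunagu].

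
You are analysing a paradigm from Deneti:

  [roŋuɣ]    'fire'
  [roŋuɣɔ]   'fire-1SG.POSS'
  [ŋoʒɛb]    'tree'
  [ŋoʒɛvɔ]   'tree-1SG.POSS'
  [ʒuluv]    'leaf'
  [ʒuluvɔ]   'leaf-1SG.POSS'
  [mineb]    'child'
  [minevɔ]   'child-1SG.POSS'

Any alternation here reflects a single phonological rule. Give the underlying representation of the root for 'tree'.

In [ŋoʒɛb] and [ŋoʒɛvɔ] the final segment of 'tree' alternates: [b] ~ [v].
Compare 'leaf', with invariant [v] in [ʒuluv] and [ʒuluvɔ]: an analysis with underlying /v/ and a rule producing [b] in isolation would wrongly predict alternation here too.
The underlying segment must be /b/; voiced stops become fricatives between vowels, yielding [v] there.
Hence 'tree' is /ŋoʒɛb/ underlyingly.

/ŋoʒɛb/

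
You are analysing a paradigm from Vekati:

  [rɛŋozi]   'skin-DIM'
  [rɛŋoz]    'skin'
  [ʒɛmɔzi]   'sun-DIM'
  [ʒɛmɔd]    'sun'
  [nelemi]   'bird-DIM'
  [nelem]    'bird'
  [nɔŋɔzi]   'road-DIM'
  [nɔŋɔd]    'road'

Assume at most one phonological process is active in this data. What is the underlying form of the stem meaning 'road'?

The root 'road' surfaces as [nɔŋɔzi] and [nɔŋɔd], with a stem-final [z] ~ [d] alternation.
The stem 'skin' ([rɛŋozi], [rɛŋoz]) shows [z] unchanged in both environments, so [z] cannot be basic with [d] derived in isolation.
So /d/ is underlying, and a rule of intervocalic spirantization — voiced stops become fricatives between vowels — gives [z].
The underlying form of 'road' is therefore /nɔŋɔd/.

/nɔŋɔd/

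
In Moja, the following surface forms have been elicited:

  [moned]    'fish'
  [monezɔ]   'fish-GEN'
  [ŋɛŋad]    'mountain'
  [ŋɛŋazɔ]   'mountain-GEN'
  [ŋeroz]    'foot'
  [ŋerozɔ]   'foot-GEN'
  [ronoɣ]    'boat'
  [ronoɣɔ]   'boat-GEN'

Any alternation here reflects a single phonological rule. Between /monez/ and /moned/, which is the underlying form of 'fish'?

/moned/

'fish' shows [d] ~ [z] at the end of the stem ([moned] vs [monezɔ]).
Compare 'foot', with invariant [z] in [ŋeroz] and [ŋerozɔ]: an analysis with underlying /z/ and a rule producing [d] in isolation would wrongly predict alternation here too.
Therefore /d/ is basic and [z] is derived by intervocalic spirantization (voiced stops become fricatives between vowels).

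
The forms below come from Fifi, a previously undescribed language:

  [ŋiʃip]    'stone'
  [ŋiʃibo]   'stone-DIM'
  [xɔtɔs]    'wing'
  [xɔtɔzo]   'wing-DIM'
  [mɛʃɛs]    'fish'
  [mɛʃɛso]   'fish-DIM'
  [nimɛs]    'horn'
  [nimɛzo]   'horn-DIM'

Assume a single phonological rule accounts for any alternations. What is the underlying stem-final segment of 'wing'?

In [xɔtɔs] and [xɔtɔzo] the final segment of 'wing' alternates: [s] ~ [z].
The stem 'fish' ([mɛʃɛs], [mɛʃɛso]) shows [s] unchanged in both environments, so [s] cannot be basic with [z] derived before the DIM suffix.
So /z/ is underlying, and a rule of word-final obstruent devoicing — voiced obstruents become voiceless word-finally — gives [s].

/z/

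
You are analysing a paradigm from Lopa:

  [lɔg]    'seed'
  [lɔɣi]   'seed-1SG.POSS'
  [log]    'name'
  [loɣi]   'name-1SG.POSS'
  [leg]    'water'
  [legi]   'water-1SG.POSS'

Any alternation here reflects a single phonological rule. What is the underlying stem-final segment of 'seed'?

The root 'seed' surfaces as [lɔg] and [lɔɣi], with a stem-final [g] ~ [ɣ] alternation.
But 'water' keeps [g] in both environments ([leg], [legi]), so there is no rule changing /g/ to [ɣ] before the 1SG.POSS suffix.
The alternation reflects word-final hardening: voiced fricatives become stops word-finally. /ɣ/ is underlying.

/ɣ/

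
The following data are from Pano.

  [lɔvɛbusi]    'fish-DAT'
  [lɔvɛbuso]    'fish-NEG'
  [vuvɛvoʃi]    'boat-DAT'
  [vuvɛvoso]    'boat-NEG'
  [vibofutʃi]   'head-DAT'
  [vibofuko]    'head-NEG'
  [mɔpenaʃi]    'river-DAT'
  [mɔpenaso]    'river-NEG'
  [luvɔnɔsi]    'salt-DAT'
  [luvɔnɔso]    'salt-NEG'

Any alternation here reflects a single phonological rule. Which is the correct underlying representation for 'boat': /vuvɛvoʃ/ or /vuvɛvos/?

/vuvɛvoʃ/

The root 'boat' surfaces as [vuvɛvoʃi] and [vuvɛvoso], with a stem-final [ʃ] ~ [s] alternation.
Compare 'fish', with invariant [s] in [lɔvɛbusi] and [lɔvɛbuso]: an analysis with underlying /s/ and a rule producing [ʃ] before the DAT suffix would wrongly predict alternation here too.
So /ʃ/ is underlying, and a rule of depalatalization — palato-alveolar /tʃ/ and /ʃ/ become [k] and [s] when no front vowel follows — gives [s].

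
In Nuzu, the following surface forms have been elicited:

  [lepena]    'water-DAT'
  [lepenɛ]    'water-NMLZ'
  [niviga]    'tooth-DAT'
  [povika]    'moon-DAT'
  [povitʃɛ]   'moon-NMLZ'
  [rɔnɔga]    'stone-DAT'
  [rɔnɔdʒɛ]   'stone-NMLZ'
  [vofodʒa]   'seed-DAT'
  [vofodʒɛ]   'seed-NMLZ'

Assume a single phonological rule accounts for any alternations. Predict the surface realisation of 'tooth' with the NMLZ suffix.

The stem for 'stone' ends in [g] in [rɔnɔga] but [dʒ] in [rɔnɔdʒɛ].
The stem 'seed' ([vofodʒa], [vofodʒɛ]) shows [dʒ] unchanged in both environments, so [dʒ] cannot be basic with [g] derived before the DAT suffix.
The underlying segment must be /g/; /k/ and /g/ become palato-alveolar [tʃ] and [dʒ] before a front vowel, yielding [dʒ] there.
From [niviga] the stem 'tooth' is /nivig/; before a front vowel this yields [nividʒɛ].

[nividʒɛ]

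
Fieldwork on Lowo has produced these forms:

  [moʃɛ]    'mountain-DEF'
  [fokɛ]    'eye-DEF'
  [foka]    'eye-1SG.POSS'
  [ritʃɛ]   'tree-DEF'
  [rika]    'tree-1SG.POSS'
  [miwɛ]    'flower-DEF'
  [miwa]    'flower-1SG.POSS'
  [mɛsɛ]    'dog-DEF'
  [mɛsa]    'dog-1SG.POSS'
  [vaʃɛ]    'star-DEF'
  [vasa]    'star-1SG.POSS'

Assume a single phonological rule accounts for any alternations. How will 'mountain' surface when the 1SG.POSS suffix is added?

[mosa]

'star' shows [ʃ] ~ [s] at the end of the stem ([vaʃɛ] vs [vasa]).
Compare 'dog', with invariant [s] in [mɛsɛ] and [mɛsa]: an analysis with underlying /s/ and a rule producing [ʃ] before the DEF suffix would wrongly predict alternation here too.
The underlying segment must be /ʃ/; palato-alveolar /tʃ/ and /ʃ/ become [k] and [s] when no front vowel follows, yielding [s] there.
The one attested form of 'mountain', [moʃɛ], shows underlying /moʃ/. Applying the same rule when no front vowel follows gives [mosa].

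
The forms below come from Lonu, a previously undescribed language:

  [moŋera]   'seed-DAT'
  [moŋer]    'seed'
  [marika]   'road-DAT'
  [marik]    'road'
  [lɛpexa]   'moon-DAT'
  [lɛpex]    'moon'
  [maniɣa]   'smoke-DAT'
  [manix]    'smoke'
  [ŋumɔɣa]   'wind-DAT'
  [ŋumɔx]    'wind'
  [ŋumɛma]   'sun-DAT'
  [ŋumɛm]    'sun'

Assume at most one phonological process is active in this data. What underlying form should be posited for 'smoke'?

/maniɣ/

In [maniɣa] and [manix] the final segment of 'smoke' alternates: [ɣ] ~ [x].
But 'moon' keeps [x] in both environments ([lɛpexa], [lɛpex]), so there is no rule changing /x/ to [ɣ] before the DAT suffix.
The alternation reflects word-final obstruent devoicing: voiced obstruents become voiceless word-finally. /ɣ/ is underlying.
So 'smoke' = /maniɣ/.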